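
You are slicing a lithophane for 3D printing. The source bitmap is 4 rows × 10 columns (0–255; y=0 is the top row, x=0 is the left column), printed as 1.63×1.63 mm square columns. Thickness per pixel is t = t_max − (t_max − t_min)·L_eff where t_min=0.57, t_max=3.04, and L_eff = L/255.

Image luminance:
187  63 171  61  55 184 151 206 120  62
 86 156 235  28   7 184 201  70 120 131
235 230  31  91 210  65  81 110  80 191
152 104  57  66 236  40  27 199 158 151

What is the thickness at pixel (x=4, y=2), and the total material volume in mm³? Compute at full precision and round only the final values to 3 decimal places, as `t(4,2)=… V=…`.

span = t_max - t_min = 3.04 - 0.57 = 2.470
L(4,2) = 210, L_eff = 210/255 = 0.823529
t(4,2) = 3.04 - 2.470·0.823529 = 1.006
Σt over all 4·10 pixels = 155648/2125 ≈ 73.2461176
V = pitch²·Σt = 1.63²·155648/2125 = 194.608

t(4,2)=1.006 V=194.608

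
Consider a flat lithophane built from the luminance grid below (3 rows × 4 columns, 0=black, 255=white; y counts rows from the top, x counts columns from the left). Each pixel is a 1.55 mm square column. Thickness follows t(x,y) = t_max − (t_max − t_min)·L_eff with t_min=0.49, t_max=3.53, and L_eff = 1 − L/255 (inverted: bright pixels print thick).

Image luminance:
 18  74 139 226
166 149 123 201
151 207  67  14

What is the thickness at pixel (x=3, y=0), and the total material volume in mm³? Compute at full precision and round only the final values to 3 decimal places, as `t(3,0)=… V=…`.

t(3,0)=3.184 V=58.092

span = t_max - t_min = 3.53 - 0.49 = 3.040
L(3,0) = 226, L_eff = 1 - 226/255 = 0.113725 (inverted)
t(3,0) = 3.53 - 3.040·0.113725 = 3.184
Σt over all 3·4 pixels = 30829/1275 ≈ 24.1796078
V = pitch²·Σt = 1.55²·30829/1275 = 58.092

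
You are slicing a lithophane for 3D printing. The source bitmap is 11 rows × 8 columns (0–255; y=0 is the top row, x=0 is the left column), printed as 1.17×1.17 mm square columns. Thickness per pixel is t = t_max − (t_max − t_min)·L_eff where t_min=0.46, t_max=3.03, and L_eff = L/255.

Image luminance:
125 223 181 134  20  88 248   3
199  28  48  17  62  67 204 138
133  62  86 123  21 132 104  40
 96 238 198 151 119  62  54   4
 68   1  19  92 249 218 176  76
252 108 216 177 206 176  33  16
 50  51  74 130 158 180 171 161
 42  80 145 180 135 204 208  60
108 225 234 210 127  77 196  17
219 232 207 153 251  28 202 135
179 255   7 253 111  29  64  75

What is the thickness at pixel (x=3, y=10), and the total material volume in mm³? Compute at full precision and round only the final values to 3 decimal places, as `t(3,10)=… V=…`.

span = t_max - t_min = 3.03 - 0.46 = 2.570
L(3,10) = 253, L_eff = 253/255 = 0.992157
t(3,10) = 3.03 - 2.570·0.992157 = 0.480
Σt over all 11·8 pixels = 1971511/12750 ≈ 154.6283137
V = pitch²·Σt = 1.17²·1971511/12750 = 211.671

t(3,10)=0.480 V=211.671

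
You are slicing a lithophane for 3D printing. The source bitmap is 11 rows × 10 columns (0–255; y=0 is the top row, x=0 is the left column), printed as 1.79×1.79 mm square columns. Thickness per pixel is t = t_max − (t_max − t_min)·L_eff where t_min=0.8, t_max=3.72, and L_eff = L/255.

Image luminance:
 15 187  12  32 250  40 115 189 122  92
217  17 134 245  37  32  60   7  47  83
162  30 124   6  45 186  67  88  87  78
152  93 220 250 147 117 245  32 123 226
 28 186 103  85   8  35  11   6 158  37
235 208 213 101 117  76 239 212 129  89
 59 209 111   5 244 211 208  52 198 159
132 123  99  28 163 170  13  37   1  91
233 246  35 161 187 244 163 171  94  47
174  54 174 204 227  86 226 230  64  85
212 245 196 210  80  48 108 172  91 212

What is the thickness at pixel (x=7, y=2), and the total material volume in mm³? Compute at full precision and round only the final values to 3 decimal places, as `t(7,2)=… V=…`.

t(7,2)=2.712 V=809.234

span = t_max - t_min = 3.72 - 0.8 = 2.920
L(7,2) = 88, L_eff = 88/255 = 0.345098
t(7,2) = 3.72 - 2.920·0.345098 = 2.712
Σt over all 11·10 pixels = 1610083/6375 ≈ 252.5620392
V = pitch²·Σt = 1.79²·1610083/6375 = 809.234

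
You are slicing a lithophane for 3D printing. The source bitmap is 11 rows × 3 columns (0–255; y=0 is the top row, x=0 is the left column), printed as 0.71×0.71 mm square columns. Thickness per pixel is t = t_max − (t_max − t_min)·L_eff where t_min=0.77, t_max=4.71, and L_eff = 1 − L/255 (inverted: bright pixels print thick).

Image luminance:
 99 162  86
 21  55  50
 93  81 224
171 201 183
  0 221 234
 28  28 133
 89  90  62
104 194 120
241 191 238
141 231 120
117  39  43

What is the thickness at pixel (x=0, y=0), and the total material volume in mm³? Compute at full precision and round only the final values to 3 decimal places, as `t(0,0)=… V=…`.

span = t_max - t_min = 4.71 - 0.77 = 3.940
L(0,0) = 99, L_eff = 1 - 99/255 = 0.611765 (inverted)
t(0,0) = 4.71 - 3.940·0.611765 = 2.300
Σt over all 11·3 pixels = 451883/5100 ≈ 88.6045098
V = pitch²·Σt = 0.71²·451883/5100 = 44.666

t(0,0)=2.300 V=44.666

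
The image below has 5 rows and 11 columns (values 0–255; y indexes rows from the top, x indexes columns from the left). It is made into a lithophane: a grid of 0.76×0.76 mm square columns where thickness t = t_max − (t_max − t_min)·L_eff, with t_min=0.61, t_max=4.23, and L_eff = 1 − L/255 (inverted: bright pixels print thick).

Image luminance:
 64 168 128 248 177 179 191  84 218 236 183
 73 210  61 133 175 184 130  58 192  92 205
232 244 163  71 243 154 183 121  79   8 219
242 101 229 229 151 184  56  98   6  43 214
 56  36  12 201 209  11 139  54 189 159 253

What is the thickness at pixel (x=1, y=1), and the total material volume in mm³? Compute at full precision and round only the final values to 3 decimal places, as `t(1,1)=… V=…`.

t(1,1)=3.591 V=84.795

span = t_max - t_min = 4.23 - 0.61 = 3.620
L(1,1) = 210, L_eff = 1 - 210/255 = 0.176471 (inverted)
t(1,1) = 4.23 - 3.620·0.176471 = 3.591
Σt over all 5·11 pixels = 3743561/25500 ≈ 146.8063137
V = pitch²·Σt = 0.76²·3743561/25500 = 84.795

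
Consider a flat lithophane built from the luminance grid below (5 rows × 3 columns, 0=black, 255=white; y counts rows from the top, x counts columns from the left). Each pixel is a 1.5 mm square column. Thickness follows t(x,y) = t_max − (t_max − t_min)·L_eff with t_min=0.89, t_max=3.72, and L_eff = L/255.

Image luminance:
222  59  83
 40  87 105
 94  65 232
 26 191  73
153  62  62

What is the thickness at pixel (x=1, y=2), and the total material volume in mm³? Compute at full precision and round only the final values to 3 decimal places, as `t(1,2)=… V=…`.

t(1,2)=2.999 V=86.746

span = t_max - t_min = 3.72 - 0.89 = 2.830
L(1,2) = 65, L_eff = 65/255 = 0.254902
t(1,2) = 3.72 - 2.830·0.254902 = 2.999
Σt over all 5·3 pixels = 163853/4250 ≈ 38.5536471
V = pitch²·Σt = 1.5²·163853/4250 = 86.746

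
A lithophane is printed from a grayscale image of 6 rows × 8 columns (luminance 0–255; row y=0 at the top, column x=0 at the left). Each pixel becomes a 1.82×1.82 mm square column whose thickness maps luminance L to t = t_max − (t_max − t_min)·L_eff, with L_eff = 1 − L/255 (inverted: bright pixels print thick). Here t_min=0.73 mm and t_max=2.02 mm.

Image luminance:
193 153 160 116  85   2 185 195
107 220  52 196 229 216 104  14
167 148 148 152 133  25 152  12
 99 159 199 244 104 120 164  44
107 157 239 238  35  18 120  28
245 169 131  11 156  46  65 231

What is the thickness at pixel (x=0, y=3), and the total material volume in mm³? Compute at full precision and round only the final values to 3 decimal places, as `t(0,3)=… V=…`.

span = t_max - t_min = 2.02 - 0.73 = 1.290
L(0,3) = 99, L_eff = 1 - 99/255 = 0.611765 (inverted)
t(0,3) = 2.02 - 1.290·0.611765 = 1.231
Σt over all 6·8 pixels = 568439/8500 ≈ 66.8751765
V = pitch²·Σt = 1.82²·568439/8500 = 221.517

t(0,3)=1.231 V=221.517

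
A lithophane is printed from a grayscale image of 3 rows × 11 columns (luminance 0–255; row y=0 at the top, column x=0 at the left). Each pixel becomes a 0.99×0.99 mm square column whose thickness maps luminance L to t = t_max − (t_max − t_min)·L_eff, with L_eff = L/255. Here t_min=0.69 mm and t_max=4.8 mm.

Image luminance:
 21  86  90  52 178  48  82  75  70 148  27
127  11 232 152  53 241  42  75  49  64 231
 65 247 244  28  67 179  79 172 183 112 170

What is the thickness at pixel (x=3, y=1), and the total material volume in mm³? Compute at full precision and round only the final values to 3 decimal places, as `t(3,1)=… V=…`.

span = t_max - t_min = 4.8 - 0.69 = 4.110
L(3,1) = 152, L_eff = 152/255 = 0.596078
t(3,1) = 4.8 - 4.110·0.596078 = 2.350
Σt over all 3·11 pixels = 1679/17 ≈ 98.7647059
V = pitch²·Σt = 0.99²·1679/17 = 96.799

t(3,1)=2.350 V=96.799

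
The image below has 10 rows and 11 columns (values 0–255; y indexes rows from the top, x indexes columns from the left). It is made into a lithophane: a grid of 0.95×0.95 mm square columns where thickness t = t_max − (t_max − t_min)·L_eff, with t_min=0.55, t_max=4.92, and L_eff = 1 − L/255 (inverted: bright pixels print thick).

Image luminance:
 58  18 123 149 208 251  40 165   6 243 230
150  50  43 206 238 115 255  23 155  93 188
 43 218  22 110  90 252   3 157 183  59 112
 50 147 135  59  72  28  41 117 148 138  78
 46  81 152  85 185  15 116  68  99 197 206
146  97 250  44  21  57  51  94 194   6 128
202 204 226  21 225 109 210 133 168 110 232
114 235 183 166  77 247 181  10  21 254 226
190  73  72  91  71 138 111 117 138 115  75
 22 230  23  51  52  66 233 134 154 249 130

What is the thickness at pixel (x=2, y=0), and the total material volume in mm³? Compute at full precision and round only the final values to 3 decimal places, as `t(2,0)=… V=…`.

t(2,0)=2.658 V=266.429

span = t_max - t_min = 4.92 - 0.55 = 4.370
L(2,0) = 123, L_eff = 1 - 123/255 = 0.517647 (inverted)
t(2,0) = 4.92 - 4.370·0.517647 = 2.658
Σt over all 10·11 pixels = 3763951/12750 ≈ 295.2118431
V = pitch²·Σt = 0.95²·3763951/12750 = 266.429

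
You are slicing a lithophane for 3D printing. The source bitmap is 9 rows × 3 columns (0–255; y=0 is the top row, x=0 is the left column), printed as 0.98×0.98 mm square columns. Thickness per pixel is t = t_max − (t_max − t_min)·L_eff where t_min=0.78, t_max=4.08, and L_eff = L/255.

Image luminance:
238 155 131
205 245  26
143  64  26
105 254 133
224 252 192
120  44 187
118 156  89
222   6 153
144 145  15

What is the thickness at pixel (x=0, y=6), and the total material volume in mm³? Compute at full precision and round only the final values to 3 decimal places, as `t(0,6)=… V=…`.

t(0,6)=2.553 V=58.668

span = t_max - t_min = 4.08 - 0.78 = 3.300
L(0,6) = 118, L_eff = 118/255 = 0.462745
t(0,6) = 4.08 - 3.300·0.462745 = 2.553
Σt over all 9·3 pixels = 25962/425 ≈ 61.0870588
V = pitch²·Σt = 0.98²·25962/425 = 58.668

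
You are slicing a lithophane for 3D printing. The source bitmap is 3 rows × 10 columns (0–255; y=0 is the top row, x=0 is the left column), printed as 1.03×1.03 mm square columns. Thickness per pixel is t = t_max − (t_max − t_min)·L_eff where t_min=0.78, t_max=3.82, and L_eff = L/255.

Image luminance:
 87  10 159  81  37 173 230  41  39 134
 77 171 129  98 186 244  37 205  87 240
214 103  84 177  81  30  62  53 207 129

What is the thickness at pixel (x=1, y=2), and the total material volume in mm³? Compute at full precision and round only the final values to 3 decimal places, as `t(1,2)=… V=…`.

span = t_max - t_min = 3.82 - 0.78 = 3.040
L(1,2) = 103, L_eff = 103/255 = 0.403922
t(1,2) = 3.82 - 3.040·0.403922 = 2.592
Σt over all 3·10 pixels = 91319/1275 ≈ 71.6227451
V = pitch²·Σt = 1.03²·91319/1275 = 75.985

t(1,2)=2.592 V=75.985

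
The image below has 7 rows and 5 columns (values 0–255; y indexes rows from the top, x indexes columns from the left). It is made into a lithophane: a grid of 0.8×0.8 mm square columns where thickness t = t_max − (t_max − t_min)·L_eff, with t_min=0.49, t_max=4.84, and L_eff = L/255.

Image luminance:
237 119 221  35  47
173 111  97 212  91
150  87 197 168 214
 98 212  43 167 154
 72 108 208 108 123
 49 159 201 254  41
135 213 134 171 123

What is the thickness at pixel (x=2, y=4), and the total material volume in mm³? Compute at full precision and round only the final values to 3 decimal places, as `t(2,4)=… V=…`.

span = t_max - t_min = 4.84 - 0.49 = 4.350
L(2,4) = 208, L_eff = 208/255 = 0.815686
t(2,4) = 4.84 - 4.350·0.815686 = 1.292
Σt over all 7·5 pixels = 36238/425 ≈ 85.2658824
V = pitch²·Σt = 0.8²·36238/425 = 54.570

t(2,4)=1.292 V=54.570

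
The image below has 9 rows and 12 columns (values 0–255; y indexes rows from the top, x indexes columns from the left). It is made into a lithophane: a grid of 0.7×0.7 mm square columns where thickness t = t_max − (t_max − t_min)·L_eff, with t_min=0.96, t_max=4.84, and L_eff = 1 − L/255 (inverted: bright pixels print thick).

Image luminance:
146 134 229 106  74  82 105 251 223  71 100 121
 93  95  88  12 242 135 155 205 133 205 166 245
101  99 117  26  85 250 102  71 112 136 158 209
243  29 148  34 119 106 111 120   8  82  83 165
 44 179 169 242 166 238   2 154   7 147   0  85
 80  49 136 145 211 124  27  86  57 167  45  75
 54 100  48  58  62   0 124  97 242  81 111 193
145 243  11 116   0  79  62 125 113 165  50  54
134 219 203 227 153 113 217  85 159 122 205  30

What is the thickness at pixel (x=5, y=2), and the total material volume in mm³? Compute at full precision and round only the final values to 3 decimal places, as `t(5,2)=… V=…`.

span = t_max - t_min = 4.84 - 0.96 = 3.880
L(5,2) = 250, L_eff = 1 - 250/255 = 0.019608 (inverted)
t(5,2) = 4.84 - 3.880·0.019608 = 4.764
Σt over all 9·12 pixels = 383713/1275 ≈ 300.9513725
V = pitch²·Σt = 0.7²·383713/1275 = 147.466

t(5,2)=4.764 V=147.466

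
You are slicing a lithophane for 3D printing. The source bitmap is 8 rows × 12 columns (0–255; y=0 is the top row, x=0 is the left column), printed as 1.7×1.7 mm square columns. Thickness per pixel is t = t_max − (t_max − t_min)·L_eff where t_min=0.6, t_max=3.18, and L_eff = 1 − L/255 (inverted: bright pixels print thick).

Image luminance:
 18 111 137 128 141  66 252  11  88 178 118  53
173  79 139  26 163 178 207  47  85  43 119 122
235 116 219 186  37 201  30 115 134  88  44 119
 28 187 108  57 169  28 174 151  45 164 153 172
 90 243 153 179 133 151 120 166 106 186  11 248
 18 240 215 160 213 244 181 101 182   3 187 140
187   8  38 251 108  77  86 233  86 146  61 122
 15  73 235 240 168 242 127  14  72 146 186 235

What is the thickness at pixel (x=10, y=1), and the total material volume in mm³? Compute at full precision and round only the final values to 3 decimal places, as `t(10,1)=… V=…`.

span = t_max - t_min = 3.18 - 0.6 = 2.580
L(10,1) = 119, L_eff = 1 - 119/255 = 0.533333 (inverted)
t(10,1) = 3.18 - 2.580·0.533333 = 1.804
Σt over all 8·12 pixels = 390462/2125 ≈ 183.7468235
V = pitch²·Σt = 1.7²·390462/2125 = 531.028

t(10,1)=1.804 V=531.028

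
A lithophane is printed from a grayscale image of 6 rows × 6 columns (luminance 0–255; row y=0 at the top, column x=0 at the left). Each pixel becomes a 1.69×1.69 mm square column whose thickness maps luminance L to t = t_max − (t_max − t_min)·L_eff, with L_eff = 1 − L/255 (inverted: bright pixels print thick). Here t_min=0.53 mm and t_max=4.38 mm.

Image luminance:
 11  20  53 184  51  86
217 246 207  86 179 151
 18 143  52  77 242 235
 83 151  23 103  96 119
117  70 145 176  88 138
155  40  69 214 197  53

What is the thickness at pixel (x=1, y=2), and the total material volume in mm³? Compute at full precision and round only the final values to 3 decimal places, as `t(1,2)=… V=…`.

t(1,2)=2.689 V=239.701

span = t_max - t_min = 4.38 - 0.53 = 3.850
L(1,2) = 143, L_eff = 1 - 143/255 = 0.439216 (inverted)
t(1,2) = 4.38 - 3.850·0.439216 = 2.689
Σt over all 6·6 pixels = 428023/5100 ≈ 83.9260784
V = pitch²·Σt = 1.69²·428023/5100 = 239.701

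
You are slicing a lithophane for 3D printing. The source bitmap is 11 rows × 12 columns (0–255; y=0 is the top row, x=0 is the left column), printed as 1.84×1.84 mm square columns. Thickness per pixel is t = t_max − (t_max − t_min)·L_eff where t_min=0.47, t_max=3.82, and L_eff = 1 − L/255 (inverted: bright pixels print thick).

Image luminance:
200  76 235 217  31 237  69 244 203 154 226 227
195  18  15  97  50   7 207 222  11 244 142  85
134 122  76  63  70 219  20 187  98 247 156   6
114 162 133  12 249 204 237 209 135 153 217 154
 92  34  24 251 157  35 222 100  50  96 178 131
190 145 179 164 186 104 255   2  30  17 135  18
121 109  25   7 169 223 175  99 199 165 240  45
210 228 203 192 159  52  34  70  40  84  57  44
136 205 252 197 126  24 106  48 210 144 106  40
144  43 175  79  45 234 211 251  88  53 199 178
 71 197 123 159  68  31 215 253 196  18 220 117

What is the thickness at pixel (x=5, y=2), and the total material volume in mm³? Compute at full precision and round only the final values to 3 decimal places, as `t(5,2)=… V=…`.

span = t_max - t_min = 3.82 - 0.47 = 3.350
L(5,2) = 219, L_eff = 1 - 219/255 = 0.141176 (inverted)
t(5,2) = 3.82 - 3.350·0.141176 = 3.347
Σt over all 11·12 pixels = 124053/425 ≈ 291.8894118
V = pitch²·Σt = 1.84²·124053/425 = 988.221

t(5,2)=3.347 V=988.221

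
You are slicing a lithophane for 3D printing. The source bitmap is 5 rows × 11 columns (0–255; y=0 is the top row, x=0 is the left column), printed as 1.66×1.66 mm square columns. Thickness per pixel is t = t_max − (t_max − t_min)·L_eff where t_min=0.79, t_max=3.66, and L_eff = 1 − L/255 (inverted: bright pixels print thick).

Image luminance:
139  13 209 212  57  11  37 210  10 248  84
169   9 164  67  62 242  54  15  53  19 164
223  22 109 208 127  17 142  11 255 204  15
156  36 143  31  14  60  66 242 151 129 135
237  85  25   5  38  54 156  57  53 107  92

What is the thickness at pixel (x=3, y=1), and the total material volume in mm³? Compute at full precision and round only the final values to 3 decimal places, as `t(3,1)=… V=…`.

span = t_max - t_min = 3.66 - 0.79 = 2.870
L(3,1) = 67, L_eff = 1 - 67/255 = 0.737255 (inverted)
t(3,1) = 3.66 - 2.870·0.737255 = 1.544
Σt over all 5·11 pixels = 1365193/12750 ≈ 107.0739608
V = pitch²·Σt = 1.66²·1365193/12750 = 295.053

t(3,1)=1.544 V=295.053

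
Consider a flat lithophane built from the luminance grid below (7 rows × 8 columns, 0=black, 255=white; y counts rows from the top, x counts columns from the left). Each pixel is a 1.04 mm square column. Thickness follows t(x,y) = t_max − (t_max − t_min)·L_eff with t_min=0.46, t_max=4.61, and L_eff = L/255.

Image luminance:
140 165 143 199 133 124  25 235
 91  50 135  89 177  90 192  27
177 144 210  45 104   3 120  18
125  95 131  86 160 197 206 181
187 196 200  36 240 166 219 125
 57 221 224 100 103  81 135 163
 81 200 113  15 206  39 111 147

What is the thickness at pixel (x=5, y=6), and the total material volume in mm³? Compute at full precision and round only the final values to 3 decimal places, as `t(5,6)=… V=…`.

t(5,6)=3.975 V=149.284

span = t_max - t_min = 4.61 - 0.46 = 4.150
L(5,6) = 39, L_eff = 39/255 = 0.152941
t(5,6) = 4.61 - 4.150·0.152941 = 3.975
Σt over all 7·8 pixels = 70391/510 ≈ 138.0215686
V = pitch²·Σt = 1.04²·70391/510 = 149.284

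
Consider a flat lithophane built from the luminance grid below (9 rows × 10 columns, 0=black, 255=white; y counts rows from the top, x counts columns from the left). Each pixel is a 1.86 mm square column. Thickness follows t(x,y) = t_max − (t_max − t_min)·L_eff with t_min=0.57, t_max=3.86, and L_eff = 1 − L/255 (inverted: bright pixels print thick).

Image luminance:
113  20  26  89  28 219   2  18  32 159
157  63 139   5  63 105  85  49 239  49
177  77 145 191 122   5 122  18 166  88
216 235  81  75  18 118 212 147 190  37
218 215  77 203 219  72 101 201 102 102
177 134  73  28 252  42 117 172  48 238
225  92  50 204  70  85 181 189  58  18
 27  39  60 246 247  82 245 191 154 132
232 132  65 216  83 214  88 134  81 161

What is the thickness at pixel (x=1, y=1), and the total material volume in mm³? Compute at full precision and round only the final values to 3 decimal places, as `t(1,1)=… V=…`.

t(1,1)=1.383 V=663.649

span = t_max - t_min = 3.86 - 0.57 = 3.290
L(1,1) = 63, L_eff = 1 - 63/255 = 0.752941 (inverted)
t(1,1) = 3.86 - 3.290·0.752941 = 1.383
Σt over all 9·10 pixels = 2445809/12750 ≈ 191.8281569
V = pitch²·Σt = 1.86²·2445809/12750 = 663.649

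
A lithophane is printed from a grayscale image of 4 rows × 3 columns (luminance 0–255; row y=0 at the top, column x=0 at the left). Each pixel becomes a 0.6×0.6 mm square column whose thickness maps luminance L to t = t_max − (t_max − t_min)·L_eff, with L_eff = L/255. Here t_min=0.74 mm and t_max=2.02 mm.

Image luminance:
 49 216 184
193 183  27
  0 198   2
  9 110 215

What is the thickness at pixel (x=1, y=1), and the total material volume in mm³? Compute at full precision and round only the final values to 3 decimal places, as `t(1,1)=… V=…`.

span = t_max - t_min = 2.02 - 0.74 = 1.280
L(1,1) = 183, L_eff = 183/255 = 0.717647
t(1,1) = 2.02 - 1.280·0.717647 = 1.101
Σt over all 4·3 pixels = 36726/2125 ≈ 17.2828235
V = pitch²·Σt = 0.6²·36726/2125 = 6.222

t(1,1)=1.101 V=6.222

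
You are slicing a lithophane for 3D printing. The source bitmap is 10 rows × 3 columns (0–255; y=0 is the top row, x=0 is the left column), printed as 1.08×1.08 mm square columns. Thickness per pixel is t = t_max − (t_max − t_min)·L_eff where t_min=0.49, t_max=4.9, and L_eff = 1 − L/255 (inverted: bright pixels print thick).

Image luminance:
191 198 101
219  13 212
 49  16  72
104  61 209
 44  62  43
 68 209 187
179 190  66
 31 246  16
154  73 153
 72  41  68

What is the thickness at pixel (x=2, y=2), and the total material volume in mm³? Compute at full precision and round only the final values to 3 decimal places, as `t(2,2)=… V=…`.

t(2,2)=1.735 V=84.661

span = t_max - t_min = 4.9 - 0.49 = 4.410
L(2,2) = 72, L_eff = 1 - 72/255 = 0.717647 (inverted)
t(2,2) = 4.9 - 4.410·0.717647 = 1.735
Σt over all 10·3 pixels = 616959/8500 ≈ 72.5834118
V = pitch²·Σt = 1.08²·616959/8500 = 84.661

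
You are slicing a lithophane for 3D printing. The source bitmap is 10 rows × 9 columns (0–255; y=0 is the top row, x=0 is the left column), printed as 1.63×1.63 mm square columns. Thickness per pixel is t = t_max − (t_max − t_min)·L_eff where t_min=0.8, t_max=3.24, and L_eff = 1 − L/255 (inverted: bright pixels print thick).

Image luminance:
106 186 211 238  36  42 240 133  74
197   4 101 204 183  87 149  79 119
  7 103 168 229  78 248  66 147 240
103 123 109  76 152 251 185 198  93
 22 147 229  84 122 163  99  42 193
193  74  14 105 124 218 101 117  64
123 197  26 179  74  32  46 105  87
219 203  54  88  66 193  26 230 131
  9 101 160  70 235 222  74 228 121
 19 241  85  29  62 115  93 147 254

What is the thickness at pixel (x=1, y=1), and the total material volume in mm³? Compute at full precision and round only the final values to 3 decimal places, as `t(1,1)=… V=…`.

span = t_max - t_min = 3.24 - 0.8 = 2.440
L(1,1) = 4, L_eff = 1 - 4/255 = 0.984314 (inverted)
t(1,1) = 3.24 - 2.440·0.984314 = 0.838
Σt over all 10·9 pixels = 231124/1275 ≈ 181.2737255
V = pitch²·Σt = 1.63²·231124/1275 = 481.626

t(1,1)=0.838 V=481.626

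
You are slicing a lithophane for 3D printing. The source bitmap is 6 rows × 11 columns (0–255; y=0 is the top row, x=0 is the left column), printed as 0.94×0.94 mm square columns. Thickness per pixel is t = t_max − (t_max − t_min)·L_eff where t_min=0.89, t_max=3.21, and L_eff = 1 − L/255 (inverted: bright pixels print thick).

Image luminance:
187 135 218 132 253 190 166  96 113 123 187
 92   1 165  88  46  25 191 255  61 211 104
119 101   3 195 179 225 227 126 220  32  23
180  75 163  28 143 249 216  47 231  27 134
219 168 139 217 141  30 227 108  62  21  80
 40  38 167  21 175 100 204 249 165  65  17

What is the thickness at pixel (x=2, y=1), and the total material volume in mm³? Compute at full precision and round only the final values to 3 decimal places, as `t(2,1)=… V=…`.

span = t_max - t_min = 3.21 - 0.89 = 2.320
L(2,1) = 165, L_eff = 1 - 165/255 = 0.352941 (inverted)
t(2,1) = 3.21 - 2.320·0.352941 = 2.391
Σt over all 6·11 pixels = 350119/2550 ≈ 137.3015686
V = pitch²·Σt = 0.94²·350119/2550 = 121.320

t(2,1)=2.391 V=121.320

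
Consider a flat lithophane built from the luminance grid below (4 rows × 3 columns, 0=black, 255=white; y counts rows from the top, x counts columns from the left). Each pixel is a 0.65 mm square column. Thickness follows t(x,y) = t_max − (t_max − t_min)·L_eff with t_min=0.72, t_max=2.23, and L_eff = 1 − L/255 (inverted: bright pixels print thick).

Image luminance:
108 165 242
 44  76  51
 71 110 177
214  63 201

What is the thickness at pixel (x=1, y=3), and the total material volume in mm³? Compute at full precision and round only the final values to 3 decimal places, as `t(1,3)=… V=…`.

span = t_max - t_min = 2.23 - 0.72 = 1.510
L(1,3) = 63, L_eff = 1 - 63/255 = 0.752941 (inverted)
t(1,3) = 2.23 - 1.510·0.752941 = 1.093
Σt over all 4·3 pixels = 225071/12750 ≈ 17.6526275
V = pitch²·Σt = 0.65²·225071/12750 = 7.458

t(1,3)=1.093 V=7.458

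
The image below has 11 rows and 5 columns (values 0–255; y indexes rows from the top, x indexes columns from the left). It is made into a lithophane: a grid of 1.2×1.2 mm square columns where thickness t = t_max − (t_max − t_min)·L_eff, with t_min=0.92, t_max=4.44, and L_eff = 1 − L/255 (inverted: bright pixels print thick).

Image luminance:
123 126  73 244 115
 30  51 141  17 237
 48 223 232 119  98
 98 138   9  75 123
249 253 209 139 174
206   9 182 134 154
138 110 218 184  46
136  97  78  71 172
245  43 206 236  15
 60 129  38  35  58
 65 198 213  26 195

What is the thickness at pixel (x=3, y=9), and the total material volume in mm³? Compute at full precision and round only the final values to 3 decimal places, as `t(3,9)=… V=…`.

t(3,9)=1.403 V=212.823

span = t_max - t_min = 4.44 - 0.92 = 3.520
L(3,9) = 35, L_eff = 1 - 35/255 = 0.862745 (inverted)
t(3,9) = 4.44 - 3.520·0.862745 = 1.403
Σt over all 11·5 pixels = 314061/2125 ≈ 147.7934118
V = pitch²·Σt = 1.2²·314061/2125 = 212.823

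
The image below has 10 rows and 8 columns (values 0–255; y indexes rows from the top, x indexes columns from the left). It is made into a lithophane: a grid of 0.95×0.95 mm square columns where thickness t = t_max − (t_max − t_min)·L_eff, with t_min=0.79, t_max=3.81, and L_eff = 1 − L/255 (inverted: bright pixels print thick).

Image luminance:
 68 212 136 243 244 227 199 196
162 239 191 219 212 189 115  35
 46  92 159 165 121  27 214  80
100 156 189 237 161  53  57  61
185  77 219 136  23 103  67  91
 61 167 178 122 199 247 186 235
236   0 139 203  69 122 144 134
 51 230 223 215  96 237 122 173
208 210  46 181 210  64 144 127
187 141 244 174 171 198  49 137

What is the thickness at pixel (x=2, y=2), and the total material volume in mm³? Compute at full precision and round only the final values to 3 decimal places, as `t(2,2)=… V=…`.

span = t_max - t_min = 3.81 - 0.79 = 3.020
L(2,2) = 159, L_eff = 1 - 159/255 = 0.376471 (inverted)
t(2,2) = 3.81 - 3.020·0.376471 = 2.673
Σt over all 10·8 pixels = 1307843/6375 ≈ 205.1518431
V = pitch²·Σt = 0.95²·1307843/6375 = 185.150

t(2,2)=2.673 V=185.150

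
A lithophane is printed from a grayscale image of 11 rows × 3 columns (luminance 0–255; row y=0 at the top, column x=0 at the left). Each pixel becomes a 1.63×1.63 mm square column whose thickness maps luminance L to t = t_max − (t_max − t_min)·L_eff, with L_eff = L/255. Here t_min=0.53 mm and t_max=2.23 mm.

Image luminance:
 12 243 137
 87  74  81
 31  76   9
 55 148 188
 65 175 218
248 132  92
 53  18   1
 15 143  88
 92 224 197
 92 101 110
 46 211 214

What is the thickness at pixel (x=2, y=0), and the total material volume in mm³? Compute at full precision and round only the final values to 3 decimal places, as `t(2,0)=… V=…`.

t(2,0)=1.317 V=130.410

span = t_max - t_min = 2.23 - 0.53 = 1.700
L(2,0) = 137, L_eff = 137/255 = 0.537255
t(2,0) = 2.23 - 1.700·0.537255 = 1.317
Σt over all 11·3 pixels = 589/12 ≈ 49.0833333
V = pitch²·Σt = 1.63²·589/12 = 130.410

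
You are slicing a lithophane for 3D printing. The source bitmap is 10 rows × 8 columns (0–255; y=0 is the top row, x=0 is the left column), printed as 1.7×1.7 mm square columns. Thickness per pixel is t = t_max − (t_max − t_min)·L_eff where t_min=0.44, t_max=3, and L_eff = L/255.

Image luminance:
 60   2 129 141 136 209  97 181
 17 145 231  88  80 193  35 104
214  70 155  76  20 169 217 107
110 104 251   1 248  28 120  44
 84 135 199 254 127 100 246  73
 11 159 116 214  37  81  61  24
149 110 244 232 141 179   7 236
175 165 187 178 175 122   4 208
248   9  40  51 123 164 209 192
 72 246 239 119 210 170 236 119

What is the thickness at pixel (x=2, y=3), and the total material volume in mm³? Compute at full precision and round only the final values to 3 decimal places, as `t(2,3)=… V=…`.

t(2,3)=0.480 V=384.260

span = t_max - t_min = 3 - 0.44 = 2.560
L(2,3) = 251, L_eff = 251/255 = 0.984314
t(2,3) = 3 - 2.560·0.984314 = 0.480
Σt over all 10·8 pixels = 282544/2125 ≈ 132.9618824
V = pitch²·Σt = 1.7²·282544/2125 = 384.260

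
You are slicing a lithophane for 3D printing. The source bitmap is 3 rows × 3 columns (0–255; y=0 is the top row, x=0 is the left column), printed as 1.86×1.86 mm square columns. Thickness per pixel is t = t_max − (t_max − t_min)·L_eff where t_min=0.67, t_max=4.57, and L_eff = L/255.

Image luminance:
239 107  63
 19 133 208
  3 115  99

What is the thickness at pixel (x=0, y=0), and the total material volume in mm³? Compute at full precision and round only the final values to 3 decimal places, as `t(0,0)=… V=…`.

span = t_max - t_min = 4.57 - 0.67 = 3.900
L(0,0) = 239, L_eff = 239/255 = 0.937255
t(0,0) = 4.57 - 3.900·0.937255 = 0.915
Σt over all 3·3 pixels = 26.05
V = pitch²·Σt = 1.86²·26.05 = 90.123

t(0,0)=0.915 V=90.123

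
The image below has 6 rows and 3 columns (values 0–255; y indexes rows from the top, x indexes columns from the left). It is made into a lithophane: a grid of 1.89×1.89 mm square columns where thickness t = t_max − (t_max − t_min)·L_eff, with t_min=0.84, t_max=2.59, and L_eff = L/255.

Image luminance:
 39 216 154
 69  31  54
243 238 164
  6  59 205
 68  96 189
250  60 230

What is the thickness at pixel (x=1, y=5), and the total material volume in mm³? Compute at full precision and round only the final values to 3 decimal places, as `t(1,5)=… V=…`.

span = t_max - t_min = 2.59 - 0.84 = 1.750
L(1,5) = 60, L_eff = 60/255 = 0.235294
t(1,5) = 2.59 - 1.750·0.235294 = 2.178
Σt over all 6·3 pixels = 154777/5100 ≈ 30.3484314
V = pitch²·Σt = 1.89²·154777/5100 = 108.408

t(1,5)=2.178 V=108.408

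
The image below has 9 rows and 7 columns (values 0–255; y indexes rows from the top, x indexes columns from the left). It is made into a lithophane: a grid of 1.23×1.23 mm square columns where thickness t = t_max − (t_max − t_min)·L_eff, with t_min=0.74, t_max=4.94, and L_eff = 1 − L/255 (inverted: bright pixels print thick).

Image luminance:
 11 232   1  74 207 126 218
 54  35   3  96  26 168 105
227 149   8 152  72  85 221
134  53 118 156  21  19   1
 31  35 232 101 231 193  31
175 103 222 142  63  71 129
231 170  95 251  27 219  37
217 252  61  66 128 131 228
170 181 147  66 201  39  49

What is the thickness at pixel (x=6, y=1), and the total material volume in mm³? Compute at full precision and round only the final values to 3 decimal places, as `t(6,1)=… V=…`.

t(6,1)=2.469 V=257.344

span = t_max - t_min = 4.94 - 0.74 = 4.200
L(6,1) = 105, L_eff = 1 - 105/255 = 0.588235 (inverted)
t(6,1) = 4.94 - 4.200·0.588235 = 2.469
Σt over all 9·7 pixels = 170.1
V = pitch²·Σt = 1.23²·170.1 = 257.344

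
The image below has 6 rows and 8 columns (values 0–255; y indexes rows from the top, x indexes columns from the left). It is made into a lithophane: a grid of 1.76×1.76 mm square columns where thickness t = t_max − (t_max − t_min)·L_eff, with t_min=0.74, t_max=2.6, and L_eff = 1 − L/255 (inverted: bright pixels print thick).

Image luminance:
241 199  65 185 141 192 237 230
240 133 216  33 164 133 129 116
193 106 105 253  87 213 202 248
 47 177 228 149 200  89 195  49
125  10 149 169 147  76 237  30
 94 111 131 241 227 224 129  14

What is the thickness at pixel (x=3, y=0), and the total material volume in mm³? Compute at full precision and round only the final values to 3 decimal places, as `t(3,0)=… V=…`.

span = t_max - t_min = 2.6 - 0.74 = 1.860
L(3,0) = 185, L_eff = 1 - 185/255 = 0.274510 (inverted)
t(3,0) = 2.6 - 1.860·0.274510 = 2.089
Σt over all 6·8 pixels = 377539/4250 ≈ 88.8327059
V = pitch²·Σt = 1.76²·377539/4250 = 275.168

t(3,0)=2.089 V=275.168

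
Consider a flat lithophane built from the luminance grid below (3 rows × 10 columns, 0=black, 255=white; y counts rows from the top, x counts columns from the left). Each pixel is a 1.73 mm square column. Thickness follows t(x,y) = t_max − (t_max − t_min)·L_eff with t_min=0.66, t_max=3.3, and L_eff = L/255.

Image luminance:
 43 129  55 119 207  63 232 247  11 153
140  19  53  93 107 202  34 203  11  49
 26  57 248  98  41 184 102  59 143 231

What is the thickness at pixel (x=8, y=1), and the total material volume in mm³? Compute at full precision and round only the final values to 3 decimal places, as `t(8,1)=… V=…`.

span = t_max - t_min = 3.3 - 0.66 = 2.640
L(8,1) = 11, L_eff = 11/255 = 0.043137
t(8,1) = 3.3 - 2.640·0.043137 = 3.186
Σt over all 3·10 pixels = 136477/2125 ≈ 64.2244706
V = pitch²·Σt = 1.73²·136477/2125 = 192.217

t(8,1)=3.186 V=192.217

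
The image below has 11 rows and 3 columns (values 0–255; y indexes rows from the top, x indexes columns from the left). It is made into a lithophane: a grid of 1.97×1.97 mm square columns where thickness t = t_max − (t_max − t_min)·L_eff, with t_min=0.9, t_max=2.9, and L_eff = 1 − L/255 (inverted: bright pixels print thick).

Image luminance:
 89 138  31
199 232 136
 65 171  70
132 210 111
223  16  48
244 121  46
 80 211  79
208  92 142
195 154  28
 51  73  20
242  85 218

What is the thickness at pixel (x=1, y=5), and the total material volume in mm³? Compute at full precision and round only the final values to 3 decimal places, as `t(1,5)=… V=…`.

t(1,5)=1.849 V=241.887

span = t_max - t_min = 2.9 - 0.9 = 2.000
L(1,5) = 121, L_eff = 1 - 121/255 = 0.525490 (inverted)
t(1,5) = 2.9 - 2.000·0.525490 = 1.849
Σt over all 11·3 pixels = 31787/510 ≈ 62.3274510
V = pitch²·Σt = 1.97²·31787/510 = 241.887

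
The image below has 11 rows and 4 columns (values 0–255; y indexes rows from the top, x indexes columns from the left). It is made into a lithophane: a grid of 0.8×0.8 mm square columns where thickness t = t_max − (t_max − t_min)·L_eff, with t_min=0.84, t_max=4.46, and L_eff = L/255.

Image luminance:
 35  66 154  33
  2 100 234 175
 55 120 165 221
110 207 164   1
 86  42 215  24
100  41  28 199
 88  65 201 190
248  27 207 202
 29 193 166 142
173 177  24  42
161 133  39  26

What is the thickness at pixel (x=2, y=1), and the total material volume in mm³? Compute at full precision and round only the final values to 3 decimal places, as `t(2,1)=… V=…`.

span = t_max - t_min = 4.46 - 0.84 = 3.620
L(2,1) = 234, L_eff = 234/255 = 0.917647
t(2,1) = 4.46 - 3.620·0.917647 = 1.138
Σt over all 11·4 pixels = 31543/255 ≈ 123.6980392
V = pitch²·Σt = 0.8²·31543/255 = 79.167

t(2,1)=1.138 V=79.167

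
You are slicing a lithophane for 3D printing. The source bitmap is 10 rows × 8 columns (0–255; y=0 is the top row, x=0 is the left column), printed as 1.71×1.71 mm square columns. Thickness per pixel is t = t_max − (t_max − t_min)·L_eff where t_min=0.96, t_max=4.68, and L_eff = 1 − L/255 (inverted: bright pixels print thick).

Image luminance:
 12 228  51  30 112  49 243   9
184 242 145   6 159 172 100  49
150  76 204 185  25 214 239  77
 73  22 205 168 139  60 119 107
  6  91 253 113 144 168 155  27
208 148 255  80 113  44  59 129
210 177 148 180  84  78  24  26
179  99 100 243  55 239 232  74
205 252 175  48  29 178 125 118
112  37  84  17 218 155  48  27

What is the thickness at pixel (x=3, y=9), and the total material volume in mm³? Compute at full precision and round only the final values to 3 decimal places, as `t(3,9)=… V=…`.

span = t_max - t_min = 4.68 - 0.96 = 3.720
L(3,9) = 17, L_eff = 1 - 17/255 = 0.933333 (inverted)
t(3,9) = 4.68 - 3.720·0.933333 = 1.208
Σt over all 10·8 pixels = 467713/2125 ≈ 220.1002353
V = pitch²·Σt = 1.71²·467713/2125 = 643.595

t(3,9)=1.208 V=643.595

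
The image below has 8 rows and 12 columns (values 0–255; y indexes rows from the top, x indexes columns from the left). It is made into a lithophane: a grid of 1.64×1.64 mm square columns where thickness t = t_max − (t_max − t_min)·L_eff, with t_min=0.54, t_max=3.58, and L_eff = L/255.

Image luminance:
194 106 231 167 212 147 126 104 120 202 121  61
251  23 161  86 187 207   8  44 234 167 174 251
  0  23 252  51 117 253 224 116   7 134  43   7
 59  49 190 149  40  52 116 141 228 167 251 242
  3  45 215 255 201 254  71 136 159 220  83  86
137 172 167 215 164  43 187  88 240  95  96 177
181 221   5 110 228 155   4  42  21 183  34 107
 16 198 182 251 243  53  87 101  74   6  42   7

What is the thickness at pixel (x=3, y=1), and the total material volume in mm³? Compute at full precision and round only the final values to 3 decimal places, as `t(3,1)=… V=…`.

t(3,1)=2.555 V=521.795

span = t_max - t_min = 3.58 - 0.54 = 3.040
L(3,1) = 86, L_eff = 86/255 = 0.337255
t(3,1) = 3.58 - 3.040·0.337255 = 2.555
Σt over all 8·12 pixels = 82452/425 ≈ 194.0047059
V = pitch²·Σt = 1.64²·82452/425 = 521.795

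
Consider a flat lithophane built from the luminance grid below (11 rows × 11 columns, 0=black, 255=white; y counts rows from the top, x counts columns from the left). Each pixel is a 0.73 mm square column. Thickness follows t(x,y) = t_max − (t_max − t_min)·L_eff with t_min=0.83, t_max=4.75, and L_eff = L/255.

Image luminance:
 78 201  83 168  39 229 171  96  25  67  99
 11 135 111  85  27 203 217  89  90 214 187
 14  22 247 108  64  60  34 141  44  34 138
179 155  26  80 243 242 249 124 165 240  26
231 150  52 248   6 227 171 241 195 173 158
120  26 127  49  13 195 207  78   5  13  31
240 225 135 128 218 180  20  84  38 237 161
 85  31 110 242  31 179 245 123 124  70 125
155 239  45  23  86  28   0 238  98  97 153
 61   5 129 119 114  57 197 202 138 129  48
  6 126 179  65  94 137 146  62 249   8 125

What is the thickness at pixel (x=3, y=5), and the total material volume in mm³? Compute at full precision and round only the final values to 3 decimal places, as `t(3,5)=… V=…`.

span = t_max - t_min = 4.75 - 0.83 = 3.920
L(3,5) = 49, L_eff = 49/255 = 0.192157
t(3,5) = 4.75 - 3.920·0.192157 = 3.997
Σt over all 11·11 pixels = 596443/1700 ≈ 350.8488235
V = pitch²·Σt = 0.73²·596443/1700 = 186.967

t(3,5)=3.997 V=186.967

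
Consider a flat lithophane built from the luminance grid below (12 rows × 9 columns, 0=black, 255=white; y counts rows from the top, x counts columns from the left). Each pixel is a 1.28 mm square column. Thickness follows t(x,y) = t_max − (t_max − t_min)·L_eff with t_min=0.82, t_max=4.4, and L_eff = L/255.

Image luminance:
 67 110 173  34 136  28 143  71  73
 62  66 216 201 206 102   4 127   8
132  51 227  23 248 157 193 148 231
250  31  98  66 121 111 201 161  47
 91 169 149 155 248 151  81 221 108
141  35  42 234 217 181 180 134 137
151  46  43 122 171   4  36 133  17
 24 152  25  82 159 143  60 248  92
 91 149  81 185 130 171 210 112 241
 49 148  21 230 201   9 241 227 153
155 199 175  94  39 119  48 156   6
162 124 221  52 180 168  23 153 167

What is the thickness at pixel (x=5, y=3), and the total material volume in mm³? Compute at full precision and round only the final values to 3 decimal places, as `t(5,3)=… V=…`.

span = t_max - t_min = 4.4 - 0.82 = 3.580
L(5,3) = 111, L_eff = 111/255 = 0.435294
t(5,3) = 4.4 - 3.580·0.435294 = 2.842
Σt over all 12·9 pixels = 725059/2550 ≈ 284.3368627
V = pitch²·Σt = 1.28²·725059/2550 = 465.858

t(5,3)=2.842 V=465.858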